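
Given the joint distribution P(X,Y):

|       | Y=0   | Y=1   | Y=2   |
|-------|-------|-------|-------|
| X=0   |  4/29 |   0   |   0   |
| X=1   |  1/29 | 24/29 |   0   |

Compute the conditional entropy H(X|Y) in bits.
0.1245 bits

H(X|Y) = H(X,Y) - H(Y)

H(X,Y) = -Σ_{x,y} P(x,y) log₂ P(x,y). Per-cell terms -P(x,y)·log₂P(x,y):
  X=0: 0.39420, 0.00000, 0.00000
  X=1: 0.16752, 0.22595, 0.00000
  (cells with P = 0 contribute 0)
Sum of the 6 terms: H(X,Y) = 0.7877 bits

Marginal of Y (column sums):
  P(Y=0) = 4/29 + 1/29 = 5/29
  P(Y=1) = 0 + 24/29 = 24/29
  P(Y=2) = 0 + 0 = 0
H(Y) = -[(5/29)·log₂(5/29) + (24/29)·log₂(24/29)]   (outcomes with P = 0 contribute 0)
  = 0.43725 + 0.22595 = 0.6632 bits

H(X|Y) = H(X,Y) - H(Y) = 0.7877 - 0.6632 = 0.1245 bits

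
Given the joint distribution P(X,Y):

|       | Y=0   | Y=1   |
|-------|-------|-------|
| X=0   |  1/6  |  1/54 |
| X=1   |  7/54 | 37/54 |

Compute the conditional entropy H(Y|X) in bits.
0.6019 bits

H(Y|X) = H(X,Y) - H(X)

H(X,Y) = -Σ_{x,y} P(x,y) log₂ P(x,y). Per-cell terms -P(x,y)·log₂P(x,y):
  X=0: 0.43083, 0.10657
  X=1: 0.38209, 0.37372
Sum of the 4 terms: H(X,Y) = 1.2932 bits

Marginal of X (row sums):
  P(X=0) = 1/6 + 1/54 = 5/27
  P(X=1) = 7/54 + 37/54 = 22/27
H(X) = -[(5/27)·log₂(5/27) + (22/27)·log₂(22/27)]
  = 0.45055 + 0.24074 = 0.6913 bits

H(Y|X) = H(X,Y) - H(X) = 1.2932 - 0.6913 = 0.6019 bits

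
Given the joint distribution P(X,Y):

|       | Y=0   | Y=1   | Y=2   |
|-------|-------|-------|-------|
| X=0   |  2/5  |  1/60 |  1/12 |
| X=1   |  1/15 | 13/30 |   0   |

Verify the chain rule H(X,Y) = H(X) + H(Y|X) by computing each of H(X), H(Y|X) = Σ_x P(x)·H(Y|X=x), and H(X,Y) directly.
H(X) = 1.0000 bits, H(Y|X) = 0.7092 bits, H(X,Y) = 1.7092 bits

Marginal of X (row sums):
  P(X=0) = 2/5 + 1/60 + 1/12 = 1/2
  P(X=1) = 1/15 + 13/30 + 0 = 1/2
H(X) = -[(1/2)·log₂(1/2) + (1/2)·log₂(1/2)]
  = 0.5000 + 0.5000 = 1.0000 bits

H(Y|X) = Σ_x P(x)·H(Y|X=x):
  X=0: P(X=0) = 1/2, P(Y|X=0) = (4/5, 1/30, 1/6) → H(Y|X=0) = 0.8519
  X=1: P(X=1) = 1/2, P(Y|X=1) = (2/15, 13/15, 0) → H(Y|X=1) = 0.5665
H(Y|X) = (1/2)·0.8519 + (1/2)·0.5665 = 0.7092 bits

H(X,Y) = -Σ_{x,y} P(x,y) log₂ P(x,y). Per-cell terms -P(x,y)·log₂P(x,y):
  X=0: 0.5288, 0.0984, 0.2987
  X=1: 0.2605, 0.5228, 0.0000
  (cells with P = 0 contribute 0)
Sum of the 6 terms: H(X,Y) = 1.7092 bits

Chain rule check:
  H(X) + H(Y|X) = 1.0000 + 0.7092 = 1.7092 bits
  H(X,Y) = 1.7092 bits
✓ Chain rule verified.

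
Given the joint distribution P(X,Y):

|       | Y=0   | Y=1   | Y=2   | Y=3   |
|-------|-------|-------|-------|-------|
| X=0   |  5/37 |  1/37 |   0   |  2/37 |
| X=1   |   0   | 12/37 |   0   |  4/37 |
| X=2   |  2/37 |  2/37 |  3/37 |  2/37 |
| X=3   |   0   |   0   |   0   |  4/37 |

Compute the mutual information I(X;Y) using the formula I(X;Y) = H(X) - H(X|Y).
0.6912 bits

I(X;Y) = H(X) - H(X|Y)

Marginal of X (row sums):
  P(X=0) = 5/37 + 1/37 + 0 + 2/37 = 8/37
  P(X=1) = 0 + 12/37 + 0 + 4/37 = 16/37
  P(X=2) = 2/37 + 2/37 + 3/37 + 2/37 = 9/37
  P(X=3) = 0 + 0 + 0 + 4/37 = 4/37
H(X) = -[(8/37)·log₂(8/37) + (16/37)·log₂(16/37) + (9/37)·log₂(9/37) + (4/37)·log₂(4/37)]
  = 0.477720 + 0.523007 + 0.496101 + 0.346968 = 1.84380 bits

Marginal of Y (column sums):
  P(Y=0) = 5/37 + 0 + 2/37 + 0 = 7/37
  P(Y=1) = 1/37 + 12/37 + 2/37 + 0 = 15/37
  P(Y=2) = 0 + 0 + 3/37 + 0 = 3/37
  P(Y=3) = 2/37 + 4/37 + 2/37 + 4/37 = 12/37
H(X|Y) = Σ_y P(y)·H(X|Y=y):
  Y=0: P(Y=0) = 7/37, P(X|Y=0) = (5/7, 0, 2/7, 0) → H(X|Y=0) = 0.863121
  Y=1: P(Y=1) = 15/37, P(X|Y=1) = (1/15, 4/5, 2/15, 0) → H(X|Y=1) = 0.905587
  Y=2: P(Y=2) = 3/37, P(X|Y=2) = (0, 0, 1, 0) → H(X|Y=2) = 0.000000
  Y=3: P(Y=3) = 12/37, P(X|Y=3) = (1/6, 1/3, 1/6, 1/3) → H(X|Y=3) = 1.918296
H(X|Y) = (7/37)·0.863121 + (15/37)·0.905587 + (3/37)·0.000000 + (12/37)·1.918296 = 1.15257 bits

I(X;Y) = H(X) - H(X|Y) = 1.84380 - 1.15257 = 0.6912 bits

Cross-check via I(X;Y) = H(X) + H(Y) - H(X,Y): computing H(Y) from the column sums and H(X,Y) from the 16 cells in the same way gives H(Y) = 1.80326 bits and H(X,Y) = 2.95583 bits, so
I(X;Y) = 1.84380 + 1.80326 - 2.95583 = 0.6912 bits ✓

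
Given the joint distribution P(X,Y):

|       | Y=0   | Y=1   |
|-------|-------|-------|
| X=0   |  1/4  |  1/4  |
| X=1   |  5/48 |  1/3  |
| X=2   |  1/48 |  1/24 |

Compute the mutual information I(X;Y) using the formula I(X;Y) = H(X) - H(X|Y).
0.0506 bits

I(X;Y) = H(X) - H(X|Y)

Marginal of X (row sums):
  P(X=0) = 1/4 + 1/4 = 1/2
  P(X=1) = 5/48 + 1/3 = 7/16
  P(X=2) = 1/48 + 1/24 = 1/16
H(X) = -[(1/2)·log₂(1/2) + (7/16)·log₂(7/16) + (1/16)·log₂(1/16)]
  = 0.5000 + 0.5218 + 0.2500 = 1.2718 bits

Marginal of Y (column sums):
  P(Y=0) = 1/4 + 5/48 + 1/48 = 3/8
  P(Y=1) = 1/4 + 1/3 + 1/24 = 5/8
H(X|Y) = Σ_y P(y)·H(X|Y=y):
  Y=0: P(Y=0) = 3/8, P(X|Y=0) = (2/3, 5/18, 1/18) → H(X|Y=0) = 1.1350
  Y=1: P(Y=1) = 5/8, P(X|Y=1) = (2/5, 8/15, 1/15) → H(X|Y=1) = 1.2729
H(X|Y) = (3/8)·1.1350 + (5/8)·1.2729 = 1.2212 bits

I(X;Y) = H(X) - H(X|Y) = 1.2718 - 1.2212 = 0.0506 bits

Cross-check via I(X;Y) = H(X) + H(Y) - H(X,Y): computing H(Y) from the column sums and H(X,Y) from the 6 cells in the same way gives H(Y) = 0.9544 bits and H(X,Y) = 2.1756 bits, so
I(X;Y) = 1.2718 + 0.9544 - 2.1756 = 0.0506 bits ✓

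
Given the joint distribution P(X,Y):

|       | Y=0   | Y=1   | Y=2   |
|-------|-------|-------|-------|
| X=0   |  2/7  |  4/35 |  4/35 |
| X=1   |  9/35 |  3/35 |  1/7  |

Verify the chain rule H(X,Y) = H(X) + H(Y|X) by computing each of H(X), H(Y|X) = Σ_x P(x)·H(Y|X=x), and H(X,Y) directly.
H(X) = 0.9994 bits, H(Y|X) = 1.4409 bits, H(X,Y) = 2.4403 bits

Marginal of X (row sums):
  P(X=0) = 2/7 + 4/35 + 4/35 = 18/35
  P(X=1) = 9/35 + 3/35 + 1/7 = 17/35
H(X) = -[(18/35)·log₂(18/35) + (17/35)·log₂(17/35)]
  = 0.4934 + 0.5060 = 0.9994 bits

H(Y|X) = Σ_x P(x)·H(Y|X=x):
  X=0: P(X=0) = 18/35, P(Y|X=0) = (5/9, 2/9, 2/9) → H(Y|X=0) = 1.4355
  X=1: P(X=1) = 17/35, P(Y|X=1) = (9/17, 3/17, 5/17) → H(Y|X=1) = 1.4466
H(Y|X) = (18/35)·1.4355 + (17/35)·1.4466 = 1.4409 bits

H(X,Y) = -Σ_{x,y} P(x,y) log₂ P(x,y). Per-cell terms -P(x,y)·log₂P(x,y):
  X=0: 0.5164, 0.3576, 0.3576
  X=1: 0.5038, 0.3038, 0.4011
Sum of the 6 terms: H(X,Y) = 2.4403 bits

Chain rule check:
  H(X) + H(Y|X) = 0.9994 + 1.4409 = 2.4403 bits
  H(X,Y) = 2.4403 bits
✓ Chain rule verified.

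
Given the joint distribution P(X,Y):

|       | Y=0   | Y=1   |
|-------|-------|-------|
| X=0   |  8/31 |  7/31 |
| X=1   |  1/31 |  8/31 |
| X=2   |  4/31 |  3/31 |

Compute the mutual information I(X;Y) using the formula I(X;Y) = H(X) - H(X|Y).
0.1303 bits

I(X;Y) = H(X) - H(X|Y)

Marginal of X (row sums):
  P(X=0) = 8/31 + 7/31 = 15/31
  P(X=1) = 1/31 + 8/31 = 9/31
  P(X=2) = 4/31 + 3/31 = 7/31
H(X) = -[(15/31)·log₂(15/31) + (9/31)·log₂(9/31) + (7/31)·log₂(7/31)]
  = 0.506761 + 0.518014 + 0.484771 = 1.50955 bits

Marginal of Y (column sums):
  P(Y=0) = 8/31 + 1/31 + 4/31 = 13/31
  P(Y=1) = 7/31 + 8/31 + 3/31 = 18/31
H(X|Y) = Σ_y P(y)·H(X|Y=y):
  Y=0: P(Y=0) = 13/31, P(X|Y=0) = (8/13, 1/13, 4/13) → H(X|Y=0) = 1.238901
  Y=1: P(Y=1) = 18/31, P(X|Y=1) = (7/18, 4/9, 1/6) → H(X|Y=1) = 1.480682
H(X|Y) = (13/31)·1.238901 + (18/31)·1.480682 = 1.37929 bits

I(X;Y) = H(X) - H(X|Y) = 1.50955 - 1.37929 = 0.1303 bits

Cross-check via I(X;Y) = H(X) + H(Y) - H(X,Y): computing H(Y) from the column sums and H(X,Y) from the 6 cells in the same way gives H(Y) = 0.98115 bits and H(X,Y) = 2.36044 bits, so
I(X;Y) = 1.50955 + 0.98115 - 2.36044 = 0.1303 bits ✓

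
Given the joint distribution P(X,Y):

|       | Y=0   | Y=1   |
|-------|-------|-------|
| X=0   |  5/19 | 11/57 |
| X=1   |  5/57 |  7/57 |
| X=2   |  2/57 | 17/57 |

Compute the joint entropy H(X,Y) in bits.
2.3346 bits

H(X,Y) = -Σ_{x,y} P(x,y) log₂ P(x,y). Per-cell terms -P(x,y)·log₂P(x,y):
  X=0: 0.5068, 0.4580
  X=1: 0.3080, 0.3716
  X=2: 0.1696, 0.5206
Sum of the 6 terms: H(X,Y) = 2.3346 bits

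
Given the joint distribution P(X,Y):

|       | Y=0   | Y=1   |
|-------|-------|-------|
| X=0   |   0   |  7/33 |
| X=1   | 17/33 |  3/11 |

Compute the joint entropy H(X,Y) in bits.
1.4787 bits

H(X,Y) = -Σ_{x,y} P(x,y) log₂ P(x,y). Per-cell terms -P(x,y)·log₂P(x,y):
  X=0: 0.0000, 0.4745
  X=1: 0.4930, 0.5112
  (cells with P = 0 contribute 0)
Sum of the 4 terms: H(X,Y) = 1.4787 bits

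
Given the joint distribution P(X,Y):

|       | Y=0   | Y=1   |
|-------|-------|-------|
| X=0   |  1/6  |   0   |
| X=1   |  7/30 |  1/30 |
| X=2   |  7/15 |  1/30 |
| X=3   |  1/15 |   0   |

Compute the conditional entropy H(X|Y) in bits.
1.6681 bits

H(X|Y) = H(X,Y) - H(Y)

H(X,Y) = -Σ_{x,y} P(x,y) log₂ P(x,y). Per-cell terms -P(x,y)·log₂P(x,y):
  X=0: 0.43083, 0.00000
  X=1: 0.48989, 0.16356
  X=2: 0.51312, 0.16356
  X=3: 0.26046, 0.00000
  (cells with P = 0 contribute 0)
Sum of the 8 terms: H(X,Y) = 2.02142 bits

Marginal of Y (column sums):
  P(Y=0) = 1/6 + 7/30 + 7/15 + 1/15 = 14/15
  P(Y=1) = 0 + 1/30 + 1/30 + 0 = 1/15
H(Y) = -[(14/15)·log₂(14/15) + (1/15)·log₂(1/15)]
  = 0.09290 + 0.26046 = 0.35336 bits

H(X|Y) = H(X,Y) - H(Y) = 2.02142 - 0.35336 = 1.6681 bits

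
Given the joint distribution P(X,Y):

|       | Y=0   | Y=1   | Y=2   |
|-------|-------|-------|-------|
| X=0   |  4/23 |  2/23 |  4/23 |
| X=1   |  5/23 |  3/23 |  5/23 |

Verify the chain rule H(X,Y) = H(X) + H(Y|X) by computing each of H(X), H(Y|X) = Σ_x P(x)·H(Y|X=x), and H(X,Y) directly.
H(X) = 0.9877 bits, H(Y|X) = 1.5370 bits, H(X,Y) = 2.5247 bits

Marginal of X (row sums):
  P(X=0) = 4/23 + 2/23 + 4/23 = 10/23
  P(X=1) = 5/23 + 3/23 + 5/23 = 13/23
H(X) = -[(10/23)·log₂(10/23) + (13/23)·log₂(13/23)]
  = 0.52245 + 0.46524 = 0.9877 bits

H(Y|X) = Σ_x P(x)·H(Y|X=x):
  X=0: P(X=0) = 10/23, P(Y|X=0) = (2/5, 1/5, 2/5) → H(Y|X=0) = 1.52193
  X=1: P(X=1) = 13/23, P(Y|X=1) = (5/13, 3/13, 5/13) → H(Y|X=1) = 1.54858
H(Y|X) = (10/23)·1.52193 + (13/23)·1.54858 = 1.5370 bits

H(X,Y) = -Σ_{x,y} P(x,y) log₂ P(x,y). Per-cell terms -P(x,y)·log₂P(x,y):
  X=0: 0.43888, 0.30640, 0.43888
  X=1: 0.47862, 0.38330, 0.47862
Sum of the 6 terms: H(X,Y) = 2.5247 bits

Chain rule check:
  H(X) + H(Y|X) = 0.9877 + 1.5370 = 2.5247 bits
  H(X,Y) = 2.5247 bits
✓ Chain rule verified.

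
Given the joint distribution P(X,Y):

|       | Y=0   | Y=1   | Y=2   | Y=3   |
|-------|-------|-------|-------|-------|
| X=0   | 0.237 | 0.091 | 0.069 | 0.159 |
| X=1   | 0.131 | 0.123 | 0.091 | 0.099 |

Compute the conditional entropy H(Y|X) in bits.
1.9050 bits

H(Y|X) = H(X,Y) - H(X)

H(X,Y) = -Σ_{x,y} P(x,y) log₂ P(x,y). Per-cell terms -P(x,y)·log₂P(x,y):
  X=0: 0.49226, 0.31468, 0.26615, 0.42181
  X=1: 0.38414, 0.37186, 0.31468, 0.33031
Sum of the 8 terms: H(X,Y) = 2.8959 bits

Marginal of X (row sums):
  P(X=0) = 0.237 + 0.091 + 0.069 + 0.159 = 0.556
  P(X=1) = 0.131 + 0.123 + 0.091 + 0.099 = 0.444
H(X) = -[0.556·log₂(0.556) + 0.444·log₂(0.444)]
  = 0.47084 + 0.52009 = 0.9909 bits

H(Y|X) = H(X,Y) - H(X) = 2.8959 - 0.9909 = 1.9050 bits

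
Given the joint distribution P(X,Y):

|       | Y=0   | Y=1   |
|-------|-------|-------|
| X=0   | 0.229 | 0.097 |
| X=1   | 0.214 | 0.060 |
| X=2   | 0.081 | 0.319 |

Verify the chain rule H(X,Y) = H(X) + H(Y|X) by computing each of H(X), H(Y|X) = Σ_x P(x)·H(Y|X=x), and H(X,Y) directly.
H(X) = 1.5677 bits, H(Y|X) = 0.7848 bits, H(X,Y) = 2.3525 bits

Marginal of X (row sums):
  P(X=0) = 0.229 + 0.097 = 0.326
  P(X=1) = 0.214 + 0.060 = 0.274
  P(X=2) = 0.081 + 0.319 = 0.400
H(X) = -[0.326·log₂(0.326) + 0.274·log₂(0.274) + 0.400·log₂(0.400)]
  = 0.527160 + 0.511764 + 0.528771 = 1.5677 bits

H(Y|X) = Σ_x P(x)·H(Y|X=x):
  X=0: P(X=0) = 0.326, P(Y|X=0) = (229/326, 97/326) → H(Y|X=0) = 0.878270
  X=1: P(X=1) = 0.274, P(Y|X=1) = (107/137, 30/137) → H(Y|X=1) = 0.758297
  X=2: P(X=2) = 0.400, P(Y|X=2) = (81/400, 319/400) → H(Y|X=2) = 0.726900
H(Y|X) = 0.326·0.878270 + 0.274·0.758297 + 0.400·0.726900 = 0.7848 bits

H(X,Y) = -Σ_{x,y} P(x,y) log₂ P(x,y). Per-cell terms -P(x,y)·log₂P(x,y):
  X=0: 0.486987, 0.326490
  X=1: 0.476004, 0.243534
  X=2: 0.293701, 0.525831
Sum of the 6 terms: H(X,Y) = 2.3525 bits

Chain rule check:
  H(X) + H(Y|X) = 1.5677 + 0.7848 = 2.3525 bits
  H(X,Y) = 2.3525 bits
✓ Chain rule verified.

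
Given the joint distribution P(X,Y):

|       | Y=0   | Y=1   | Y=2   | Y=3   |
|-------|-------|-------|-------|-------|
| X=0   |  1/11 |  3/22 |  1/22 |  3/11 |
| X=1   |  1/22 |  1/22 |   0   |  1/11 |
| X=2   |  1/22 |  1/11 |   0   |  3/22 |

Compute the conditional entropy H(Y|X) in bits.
1.6141 bits

H(Y|X) = H(X,Y) - H(X)

H(X,Y) = -Σ_{x,y} P(x,y) log₂ P(x,y). Per-cell terms -P(x,y)·log₂P(x,y):
  X=0: 0.3145, 0.3920, 0.2027, 0.5112
  X=1: 0.2027, 0.2027, 0.0000, 0.3145
  X=2: 0.2027, 0.3145, 0.0000, 0.3920
  (cells with P = 0 contribute 0)
Sum of the 12 terms: H(X,Y) = 3.0495 bits

Marginal of X (row sums):
  P(X=0) = 1/11 + 3/22 + 1/22 + 3/11 = 6/11
  P(X=1) = 1/22 + 1/22 + 0 + 1/11 = 2/11
  P(X=2) = 1/22 + 1/11 + 0 + 3/22 = 3/11
H(X) = -[(6/11)·log₂(6/11) + (2/11)·log₂(2/11) + (3/11)·log₂(3/11)]
  = 0.4770 + 0.4472 + 0.5112 = 1.4354 bits

H(Y|X) = H(X,Y) - H(X) = 3.0495 - 1.4354 = 1.6141 bits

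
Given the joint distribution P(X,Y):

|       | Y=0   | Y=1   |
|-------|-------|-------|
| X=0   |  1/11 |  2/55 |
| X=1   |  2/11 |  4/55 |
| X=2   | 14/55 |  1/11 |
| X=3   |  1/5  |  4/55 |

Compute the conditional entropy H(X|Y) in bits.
1.9215 bits

H(X|Y) = H(X,Y) - H(Y)

H(X,Y) = -Σ_{x,y} P(x,y) log₂ P(x,y). Per-cell terms -P(x,y)·log₂P(x,y):
  X=0: 0.3144938, 0.1738676
  X=1: 0.4471694, 0.2750080
  X=2: 0.5024739, 0.3144938
  X=3: 0.4643856, 0.2750080
Sum of the 8 terms: H(X,Y) = 2.766900 bits

Marginal of Y (column sums):
  P(Y=0) = 1/11 + 2/11 + 14/55 + 1/5 = 8/11
  P(Y=1) = 2/55 + 4/55 + 1/11 + 4/55 = 3/11
H(Y) = -[(8/11)·log₂(8/11) + (3/11)·log₂(3/11)]
  = 0.3341321 + 0.5112189 = 0.845351 bits

H(X|Y) = H(X,Y) - H(Y) = 2.766900 - 0.845351 = 1.9215 bits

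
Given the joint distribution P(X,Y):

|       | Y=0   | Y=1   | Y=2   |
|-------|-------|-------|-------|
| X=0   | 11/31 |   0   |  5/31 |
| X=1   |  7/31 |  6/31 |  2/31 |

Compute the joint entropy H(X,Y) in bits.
2.1534 bits

H(X,Y) = -Σ_{x,y} P(x,y) log₂ P(x,y). Per-cell terms -P(x,y)·log₂P(x,y):
  X=0: 0.53040, 0.00000, 0.42456
  X=1: 0.48477, 0.45856, 0.25511
  (cells with P = 0 contribute 0)
Sum of the 6 terms: H(X,Y) = 2.1534 bits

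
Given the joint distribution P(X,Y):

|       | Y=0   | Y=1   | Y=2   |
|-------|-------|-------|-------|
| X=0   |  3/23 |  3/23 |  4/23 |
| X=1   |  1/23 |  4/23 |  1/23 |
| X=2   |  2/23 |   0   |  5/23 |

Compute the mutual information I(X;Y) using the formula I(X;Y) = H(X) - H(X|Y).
0.2783 bits

I(X;Y) = H(X) - H(X|Y)

Marginal of X (row sums):
  P(X=0) = 3/23 + 3/23 + 4/23 = 10/23
  P(X=1) = 1/23 + 4/23 + 1/23 = 6/23
  P(X=2) = 2/23 + 0 + 5/23 = 7/23
H(X) = -[(10/23)·log₂(10/23) + (6/23)·log₂(6/23) + (7/23)·log₂(7/23)]
  = 0.52245 + 0.50572 + 0.52232 = 1.5505 bits

Marginal of Y (column sums):
  P(Y=0) = 3/23 + 1/23 + 2/23 = 6/23
  P(Y=1) = 3/23 + 4/23 + 0 = 7/23
  P(Y=2) = 4/23 + 1/23 + 5/23 = 10/23
H(X|Y) = Σ_y P(y)·H(X|Y=y):
  Y=0: P(Y=0) = 6/23, P(X|Y=0) = (1/2, 1/6, 1/3) → H(X|Y=0) = 1.45915
  Y=1: P(Y=1) = 7/23, P(X|Y=1) = (3/7, 4/7, 0) → H(X|Y=1) = 0.98523
  Y=2: P(Y=2) = 10/23, P(X|Y=2) = (2/5, 1/10, 1/2) → H(X|Y=2) = 1.36096
H(X|Y) = (6/23)·1.45915 + (7/23)·0.98523 + (10/23)·1.36096 = 1.2722 bits

I(X;Y) = H(X) - H(X|Y) = 1.5505 - 1.2722 = 0.2783 bits

Cross-check via I(X;Y) = H(X) + H(Y) - H(X,Y): computing H(Y) from the column sums and H(X,Y) from the 9 cells in the same way gives H(Y) = 1.5505 bits and H(X,Y) = 2.8227 bits, so
I(X;Y) = 1.5505 + 1.5505 - 2.8227 = 0.2783 bits ✓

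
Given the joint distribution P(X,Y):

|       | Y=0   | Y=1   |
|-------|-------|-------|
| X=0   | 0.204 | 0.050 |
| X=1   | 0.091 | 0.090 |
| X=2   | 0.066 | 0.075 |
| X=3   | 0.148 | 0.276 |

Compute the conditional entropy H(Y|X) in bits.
0.8990 bits

H(Y|X) = H(X,Y) - H(X)

H(X,Y) = -Σ_{x,y} P(x,y) log₂ P(x,y). Per-cell terms -P(x,y)·log₂P(x,y):
  X=0: 0.4678, 0.2161
  X=1: 0.3147, 0.3127
  X=2: 0.2588, 0.2803
  X=3: 0.4079, 0.5126
Sum of the 8 terms: H(X,Y) = 2.7709 bits

Marginal of X (row sums):
  P(X=0) = 0.204 + 0.050 = 0.254
  P(X=1) = 0.091 + 0.090 = 0.181
  P(X=2) = 0.066 + 0.075 = 0.141
  P(X=3) = 0.148 + 0.276 = 0.424
H(X) = -[0.254·log₂(0.254) + 0.181·log₂(0.181) + 0.141·log₂(0.141) + 0.424·log₂(0.424)]
  = 0.5022 + 0.4463 + 0.3985 + 0.5249 = 1.8719 bits

H(Y|X) = H(X,Y) - H(X) = 2.7709 - 1.8719 = 0.8990 bits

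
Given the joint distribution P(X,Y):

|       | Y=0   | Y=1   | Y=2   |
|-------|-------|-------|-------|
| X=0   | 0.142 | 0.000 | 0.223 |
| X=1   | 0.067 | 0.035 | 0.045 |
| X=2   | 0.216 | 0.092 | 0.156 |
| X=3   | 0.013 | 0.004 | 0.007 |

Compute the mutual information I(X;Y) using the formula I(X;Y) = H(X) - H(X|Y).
0.1193 bits

I(X;Y) = H(X) - H(X|Y)

Marginal of X (row sums):
  P(X=0) = 0.142 + 0.000 + 0.223 = 0.365
  P(X=1) = 0.067 + 0.035 + 0.045 = 0.147
  P(X=2) = 0.216 + 0.092 + 0.156 = 0.464
  P(X=3) = 0.013 + 0.004 + 0.007 = 0.024
H(X) = -[0.365·log₂(0.365) + 0.147·log₂(0.147) + 0.464·log₂(0.464) + 0.024·log₂(0.024)]
  = 0.53072 + 0.40662 + 0.51402 + 0.12914 = 1.5805 bits

Marginal of Y (column sums):
  P(Y=0) = 0.142 + 0.067 + 0.216 + 0.013 = 0.438
  P(Y=1) = 0.000 + 0.035 + 0.092 + 0.004 = 0.131
  P(Y=2) = 0.223 + 0.045 + 0.156 + 0.007 = 0.431
H(X|Y) = Σ_y P(y)·H(X|Y=y):
  Y=0: P(Y=0) = 0.438, P(X|Y=0) = (71/219, 67/438, 36/73, 13/438) → H(X|Y=0) = 1.59476
  Y=1: P(Y=1) = 0.131, P(X|Y=1) = (0, 35/131, 92/131, 4/131) → H(X|Y=1) = 1.02050
  Y=2: P(Y=2) = 0.431, P(X|Y=2) = (223/431, 45/431, 156/431, 7/431) → H(X|Y=2) = 1.45941
H(X|Y) = 0.438·1.59476 + 0.131·1.02050 + 0.431·1.45941 = 1.4612 bits

I(X;Y) = H(X) - H(X|Y) = 1.5805 - 1.4612 = 0.1193 bits

Cross-check via I(X;Y) = H(X) + H(Y) - H(X,Y): computing H(Y) from the column sums and H(X,Y) from the 12 cells in the same way gives H(Y) = 1.4291 bits and H(X,Y) = 2.8903 bits, so
I(X;Y) = 1.5805 + 1.4291 - 2.8903 = 0.1193 bits ✓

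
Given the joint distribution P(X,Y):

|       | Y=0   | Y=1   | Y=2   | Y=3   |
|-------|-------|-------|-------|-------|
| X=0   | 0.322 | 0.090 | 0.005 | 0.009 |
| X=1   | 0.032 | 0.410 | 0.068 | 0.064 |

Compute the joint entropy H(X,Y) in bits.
2.1423 bits

H(X,Y) = -Σ_{x,y} P(x,y) log₂ P(x,y). Per-cell terms -P(x,y)·log₂P(x,y):
  X=0: 0.5264, 0.3127, 0.0382, 0.0612
  X=1: 0.1589, 0.5274, 0.2637, 0.2538
Sum of the 8 terms: H(X,Y) = 2.1423 bits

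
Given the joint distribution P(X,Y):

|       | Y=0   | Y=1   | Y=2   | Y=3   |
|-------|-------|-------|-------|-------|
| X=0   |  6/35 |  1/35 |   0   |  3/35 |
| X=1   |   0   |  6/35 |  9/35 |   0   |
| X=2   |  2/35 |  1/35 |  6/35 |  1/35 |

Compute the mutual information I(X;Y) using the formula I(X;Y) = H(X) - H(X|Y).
0.6198 bits

I(X;Y) = H(X) - H(X|Y)

Marginal of X (row sums):
  P(X=0) = 6/35 + 1/35 + 0 + 3/35 = 2/7
  P(X=1) = 0 + 6/35 + 9/35 + 0 = 3/7
  P(X=2) = 2/35 + 1/35 + 6/35 + 1/35 = 2/7
H(X) = -[(2/7)·log₂(2/7) + (3/7)·log₂(3/7) + (2/7)·log₂(2/7)]
  = 0.5164 + 0.5239 + 0.5164 = 1.5567 bits

Marginal of Y (column sums):
  P(Y=0) = 6/35 + 0 + 2/35 = 8/35
  P(Y=1) = 1/35 + 6/35 + 1/35 = 8/35
  P(Y=2) = 0 + 9/35 + 6/35 = 3/7
  P(Y=3) = 3/35 + 0 + 1/35 = 4/35
H(X|Y) = Σ_y P(y)·H(X|Y=y):
  Y=0: P(Y=0) = 8/35, P(X|Y=0) = (3/4, 0, 1/4) → H(X|Y=0) = 0.8113
  Y=1: P(Y=1) = 8/35, P(X|Y=1) = (1/8, 3/4, 1/8) → H(X|Y=1) = 1.0613
  Y=2: P(Y=2) = 3/7, P(X|Y=2) = (0, 3/5, 2/5) → H(X|Y=2) = 0.9710
  Y=3: P(Y=3) = 4/35, P(X|Y=3) = (3/4, 0, 1/4) → H(X|Y=3) = 0.8113
H(X|Y) = (8/35)·0.8113 + (8/35)·1.0613 + (3/7)·0.9710 + (4/35)·0.8113 = 0.9369 bits

I(X;Y) = H(X) - H(X|Y) = 1.5567 - 0.9369 = 0.6198 bits

Cross-check via I(X;Y) = H(X) + H(Y) - H(X,Y): computing H(Y) from the column sums and H(X,Y) from the 12 cells in the same way gives H(Y) = 1.8549 bits and H(X,Y) = 2.7918 bits, so
I(X;Y) = 1.5567 + 1.8549 - 2.7918 = 0.6198 bits ✓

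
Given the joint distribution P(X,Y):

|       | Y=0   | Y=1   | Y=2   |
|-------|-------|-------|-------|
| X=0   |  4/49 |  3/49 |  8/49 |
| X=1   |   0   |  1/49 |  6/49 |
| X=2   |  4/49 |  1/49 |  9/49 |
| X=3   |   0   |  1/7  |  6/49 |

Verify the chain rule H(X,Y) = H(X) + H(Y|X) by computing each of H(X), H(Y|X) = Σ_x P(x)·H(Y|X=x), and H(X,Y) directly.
H(X) = 1.9481 bits, H(Y|X) = 1.1369 bits, H(X,Y) = 3.0850 bits

Marginal of X (row sums):
  P(X=0) = 4/49 + 3/49 + 8/49 = 15/49
  P(X=1) = 0 + 1/49 + 6/49 = 1/7
  P(X=2) = 4/49 + 1/49 + 9/49 = 2/7
  P(X=3) = 0 + 1/7 + 6/49 = 13/49
H(X) = -[(15/49)·log₂(15/49) + (1/7)·log₂(1/7) + (2/7)·log₂(2/7) + (13/49)·log₂(13/49)]
  = 0.52280 + 0.40105 + 0.51639 + 0.50787 = 1.9481 bits

H(Y|X) = Σ_x P(x)·H(Y|X=x):
  X=0: P(X=0) = 15/49, P(Y|X=0) = (4/15, 1/5, 8/15) → H(Y|X=0) = 1.45656
  X=1: P(X=1) = 1/7, P(Y|X=1) = (0, 1/7, 6/7) → H(Y|X=1) = 0.59167
  X=2: P(X=2) = 2/7, P(Y|X=2) = (2/7, 1/14, 9/14) → H(Y|X=2) = 1.19812
  X=3: P(X=3) = 13/49, P(Y|X=3) = (0, 7/13, 6/13) → H(Y|X=3) = 0.99573
H(Y|X) = (15/49)·1.45656 + (1/7)·0.59167 + (2/7)·1.19812 + (13/49)·0.99573 = 1.1369 bits

H(X,Y) = -Σ_{x,y} P(x,y) log₂ P(x,y). Per-cell terms -P(x,y)·log₂P(x,y):
  X=0: 0.29508, 0.24672, 0.42689
  X=1: 0.00000, 0.11459, 0.37099
  X=2: 0.29508, 0.11459, 0.44904
  X=3: 0.00000, 0.40105, 0.37099
  (cells with P = 0 contribute 0)
Sum of the 12 terms: H(X,Y) = 3.0850 bits

Chain rule check:
  H(X) + H(Y|X) = 1.9481 + 1.1369 = 3.0850 bits
  H(X,Y) = 3.0850 bits
✓ Chain rule verified.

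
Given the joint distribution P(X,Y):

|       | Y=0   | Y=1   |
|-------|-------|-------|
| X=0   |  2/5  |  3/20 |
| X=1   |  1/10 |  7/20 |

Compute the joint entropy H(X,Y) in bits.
1.8016 bits

H(X,Y) = -Σ_{x,y} P(x,y) log₂ P(x,y). Per-cell terms -P(x,y)·log₂P(x,y):
  X=0: 0.5288, 0.4105
  X=1: 0.3322, 0.5301
Sum of the 4 terms: H(X,Y) = 1.8016 bits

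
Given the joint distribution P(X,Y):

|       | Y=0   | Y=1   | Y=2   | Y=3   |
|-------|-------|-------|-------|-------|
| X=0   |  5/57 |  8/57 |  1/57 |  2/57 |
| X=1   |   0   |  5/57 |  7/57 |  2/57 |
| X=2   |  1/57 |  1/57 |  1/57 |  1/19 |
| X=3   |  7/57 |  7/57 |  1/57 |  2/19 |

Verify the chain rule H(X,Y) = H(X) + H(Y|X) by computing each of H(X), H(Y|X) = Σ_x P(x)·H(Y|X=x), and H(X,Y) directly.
H(X) = 1.8846 bits, H(Y|X) = 1.6599 bits, H(X,Y) = 3.5445 bits

Marginal of X (row sums):
  P(X=0) = 5/57 + 8/57 + 1/57 + 2/57 = 16/57
  P(X=1) = 0 + 5/57 + 7/57 + 2/57 = 14/57
  P(X=2) = 1/57 + 1/57 + 1/57 + 1/19 = 2/19
  P(X=3) = 7/57 + 7/57 + 1/57 + 2/19 = 7/19
H(X) = -[(16/57)·log₂(16/57) + (14/57)·log₂(14/57) + (2/19)·log₂(2/19) + (7/19)·log₂(7/19)]
  = 0.51450 + 0.49750 + 0.34189 + 0.53074 = 1.8846 bits

H(Y|X) = Σ_x P(x)·H(Y|X=x):
  X=0: P(X=0) = 16/57, P(Y|X=0) = (5/16, 1/2, 1/16, 1/8) → H(Y|X=0) = 1.64940
  X=1: P(X=1) = 14/57, P(Y|X=1) = (0, 5/14, 1/2, 1/7) → H(Y|X=1) = 1.43156
  X=2: P(X=2) = 2/19, P(Y|X=2) = (1/6, 1/6, 1/6, 1/2) → H(Y|X=2) = 1.79248
  X=3: P(X=3) = 7/19, P(Y|X=3) = (1/3, 1/3, 1/21, 2/7) → H(Y|X=3) = 1.78219
H(Y|X) = (16/57)·1.64940 + (14/57)·1.43156 + (2/19)·1.79248 + (7/19)·1.78219 = 1.6599 bits

H(X,Y) = -Σ_{x,y} P(x,y) log₂ P(x,y). Per-cell terms -P(x,y)·log₂P(x,y):
  X=0: 0.30798, 0.39760, 0.10233, 0.16958
  X=1: 0.00000, 0.30798, 0.37156, 0.16958
  X=2: 0.10233, 0.10233, 0.10233, 0.22358
  X=3: 0.37156, 0.37156, 0.10233, 0.34189
  (cells with P = 0 contribute 0)
Sum of the 16 terms: H(X,Y) = 3.5445 bits

Chain rule check:
  H(X) + H(Y|X) = 1.8846 + 1.6599 = 3.5445 bits
  H(X,Y) = 3.5445 bits
✓ Chain rule verified.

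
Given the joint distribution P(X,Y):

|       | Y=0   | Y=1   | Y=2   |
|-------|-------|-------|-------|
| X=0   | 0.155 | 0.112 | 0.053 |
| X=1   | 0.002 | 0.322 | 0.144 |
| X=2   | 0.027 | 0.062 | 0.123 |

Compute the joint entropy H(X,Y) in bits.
2.7035 bits

H(X,Y) = -Σ_{x,y} P(x,y) log₂ P(x,y). Per-cell terms -P(x,y)·log₂P(x,y):
  X=0: 0.41690, 0.35374, 0.22461
  X=1: 0.01793, 0.52643, 0.40260
  X=2: 0.14069, 0.24872, 0.37186
Sum of the 9 terms: H(X,Y) = 2.7035 bits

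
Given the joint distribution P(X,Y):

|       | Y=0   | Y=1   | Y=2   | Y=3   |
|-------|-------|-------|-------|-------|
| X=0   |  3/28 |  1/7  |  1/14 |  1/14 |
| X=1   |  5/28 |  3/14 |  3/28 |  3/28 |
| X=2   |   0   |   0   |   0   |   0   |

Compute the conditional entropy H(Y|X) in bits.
1.9342 bits

H(Y|X) = H(X,Y) - H(X)

H(X,Y) = -Σ_{x,y} P(x,y) log₂ P(x,y). Per-cell terms -P(x,y)·log₂P(x,y):
  X=0: 0.34526, 0.40105, 0.27195, 0.27195
  X=1: 0.44383, 0.47623, 0.34526, 0.34526
  X=2: 0.00000, 0.00000, 0.00000, 0.00000
  (cells with P = 0 contribute 0)
Sum of the 12 terms: H(X,Y) = 2.9008 bits

Marginal of X (row sums):
  P(X=0) = 3/28 + 1/7 + 1/14 + 1/14 = 11/28
  P(X=1) = 5/28 + 3/14 + 3/28 + 3/28 = 17/28
  P(X=2) = 0 + 0 + 0 + 0 = 0
H(X) = -[(11/28)·log₂(11/28) + (17/28)·log₂(17/28)]   (outcomes with P = 0 contribute 0)
  = 0.52954 + 0.43708 = 0.9666 bits

H(Y|X) = H(X,Y) - H(X) = 2.9008 - 0.9666 = 1.9342 bits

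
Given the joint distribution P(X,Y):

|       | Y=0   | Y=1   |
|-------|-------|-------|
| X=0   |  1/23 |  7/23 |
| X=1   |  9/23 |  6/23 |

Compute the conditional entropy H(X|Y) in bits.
0.7667 bits

H(X|Y) = H(X,Y) - H(Y)

H(X,Y) = -Σ_{x,y} P(x,y) log₂ P(x,y). Per-cell terms -P(x,y)·log₂P(x,y):
  X=0: 0.19668, 0.52232
  X=1: 0.52968, 0.50572
Sum of the 4 terms: H(X,Y) = 1.7544 bits

Marginal of Y (column sums):
  P(Y=0) = 1/23 + 9/23 = 10/23
  P(Y=1) = 7/23 + 6/23 = 13/23
H(Y) = -[(10/23)·log₂(10/23) + (13/23)·log₂(13/23)]
  = 0.52245 + 0.46524 = 0.9877 bits

H(X|Y) = H(X,Y) - H(Y) = 1.7544 - 0.9877 = 0.7667 bits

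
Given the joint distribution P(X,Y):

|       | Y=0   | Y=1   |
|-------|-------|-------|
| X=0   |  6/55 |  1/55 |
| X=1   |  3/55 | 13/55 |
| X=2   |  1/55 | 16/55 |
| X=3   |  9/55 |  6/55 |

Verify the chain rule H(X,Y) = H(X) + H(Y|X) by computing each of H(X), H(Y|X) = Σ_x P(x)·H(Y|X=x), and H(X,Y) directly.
H(X) = 1.9315 bits, H(Y|X) = 0.6424 bits, H(X,Y) = 2.5739 bits

Marginal of X (row sums):
  P(X=0) = 6/55 + 1/55 = 7/55
  P(X=1) = 3/55 + 13/55 = 16/55
  P(X=2) = 1/55 + 16/55 = 17/55
  P(X=3) = 9/55 + 6/55 = 3/11
H(X) = -[(7/55)·log₂(7/55) + (16/55)·log₂(16/55) + (17/55)·log₂(17/55) + (3/11)·log₂(3/11)]
  = 0.3785 + 0.5182 + 0.5236 + 0.5112 = 1.9315 bits

H(Y|X) = Σ_x P(x)·H(Y|X=x):
  X=0: P(X=0) = 7/55, P(Y|X=0) = (6/7, 1/7) → H(Y|X=0) = 0.5917
  X=1: P(X=1) = 16/55, P(Y|X=1) = (3/16, 13/16) → H(Y|X=1) = 0.6962
  X=2: P(X=2) = 17/55, P(Y|X=2) = (1/17, 16/17) → H(Y|X=2) = 0.3228
  X=3: P(X=3) = 3/11, P(Y|X=3) = (3/5, 2/5) → H(Y|X=3) = 0.9710
H(Y|X) = (7/55)·0.5917 + (16/55)·0.6962 + (17/55)·0.3228 + (3/11)·0.9710 = 0.6424 bits

H(X,Y) = -Σ_{x,y} P(x,y) log₂ P(x,y). Per-cell terms -P(x,y)·log₂P(x,y):
  X=0: 0.3487, 0.1051
  X=1: 0.2289, 0.4919
  X=2: 0.1051, 0.5182
  X=3: 0.4273, 0.3487
Sum of the 8 terms: H(X,Y) = 2.5739 bits

Chain rule check:
  H(X) + H(Y|X) = 1.9315 + 0.6424 = 2.5739 bits
  H(X,Y) = 2.5739 bits
✓ Chain rule verified.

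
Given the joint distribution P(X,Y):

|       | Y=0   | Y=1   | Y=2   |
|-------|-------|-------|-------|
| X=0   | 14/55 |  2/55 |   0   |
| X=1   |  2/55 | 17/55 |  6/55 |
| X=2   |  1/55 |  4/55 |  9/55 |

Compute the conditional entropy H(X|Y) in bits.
0.9691 bits

H(X|Y) = H(X,Y) - H(Y)

H(X,Y) = -Σ_{x,y} P(x,y) log₂ P(x,y). Per-cell terms -P(x,y)·log₂P(x,y):
  X=0: 0.50247, 0.17387, 0.00000
  X=1: 0.17387, 0.52357, 0.34870
  X=2: 0.10512, 0.27501, 0.42733
  (cells with P = 0 contribute 0)
Sum of the 9 terms: H(X,Y) = 2.5299 bits

Marginal of Y (column sums):
  P(Y=0) = 14/55 + 2/55 + 1/55 = 17/55
  P(Y=1) = 2/55 + 17/55 + 4/55 = 23/55
  P(Y=2) = 0 + 6/55 + 9/55 = 3/11
H(Y) = -[(17/55)·log₂(17/55) + (23/55)·log₂(23/55) + (3/11)·log₂(3/11)]
  = 0.52357 + 0.52599 + 0.51122 = 1.5608 bits

H(X|Y) = H(X,Y) - H(Y) = 2.5299 - 1.5608 = 0.9691 bits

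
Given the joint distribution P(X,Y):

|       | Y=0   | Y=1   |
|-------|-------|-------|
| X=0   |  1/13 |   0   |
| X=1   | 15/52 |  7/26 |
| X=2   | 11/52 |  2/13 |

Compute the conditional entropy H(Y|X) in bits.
0.9160 bits

H(Y|X) = H(X,Y) - H(X)

H(X,Y) = -Σ_{x,y} P(x,y) log₂ P(x,y). Per-cell terms -P(x,y)·log₂P(x,y):
  X=0: 0.28465, 0.00000
  X=1: 0.51737, 0.50968
  X=2: 0.47406, 0.41545
  (cells with P = 0 contribute 0)
Sum of the 6 terms: H(X,Y) = 2.2012 bits

Marginal of X (row sums):
  P(X=0) = 1/13 + 0 = 1/13
  P(X=1) = 15/52 + 7/26 = 29/52
  P(X=2) = 11/52 + 2/13 = 19/52
H(X) = -[(1/13)·log₂(1/13) + (29/52)·log₂(29/52) + (19/52)·log₂(19/52)]
  = 0.28465 + 0.46983 + 0.53073 = 1.2852 bits

H(Y|X) = H(X,Y) - H(X) = 2.2012 - 1.2852 = 0.9160 bits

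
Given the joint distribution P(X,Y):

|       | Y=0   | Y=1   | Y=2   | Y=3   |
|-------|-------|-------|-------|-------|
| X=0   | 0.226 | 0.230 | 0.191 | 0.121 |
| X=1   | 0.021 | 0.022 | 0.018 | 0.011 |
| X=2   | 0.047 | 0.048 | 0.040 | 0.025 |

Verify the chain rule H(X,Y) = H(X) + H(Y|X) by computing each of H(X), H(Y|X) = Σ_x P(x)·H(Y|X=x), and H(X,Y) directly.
H(X) = 0.9888 bits, H(Y|X) = 1.9591 bits, H(X,Y) = 2.9479 bits

Marginal of X (row sums):
  P(X=0) = 0.226 + 0.230 + 0.191 + 0.121 = 0.768
  P(X=1) = 0.021 + 0.022 + 0.018 + 0.011 = 0.072
  P(X=2) = 0.047 + 0.048 + 0.040 + 0.025 = 0.160
H(X) = -[0.768·log₂(0.768) + 0.072·log₂(0.072) + 0.160·log₂(0.160)]
  = 0.2925 + 0.2733 + 0.4230 = 0.9888 bits

H(Y|X) = Σ_x P(x)·H(Y|X=x):
  X=0: P(X=0) = 0.768, P(Y|X=0) = (113/384, 115/384, 191/768, 121/768) → H(Y|X=0) = 1.9596
  X=1: P(X=1) = 0.072, P(Y|X=1) = (7/24, 11/36, 1/4, 11/72) → H(Y|X=1) = 1.9552
  X=2: P(X=2) = 0.160, P(Y|X=2) = (47/160, 3/10, 1/4, 5/32) → H(Y|X=2) = 1.9587
H(Y|X) = 0.768·1.9596 + 0.072·1.9552 + 0.160·1.9587 = 1.9591 bits

H(X,Y) = -Σ_{x,y} P(x,y) log₂ P(x,y). Per-cell terms -P(x,y)·log₂P(x,y):
  X=0: 0.4849, 0.4877, 0.4562, 0.3687
  X=1: 0.1170, 0.1211, 0.1043, 0.0716
  X=2: 0.2073, 0.2103, 0.1858, 0.1330
Sum of the 12 terms: H(X,Y) = 2.9479 bits

Chain rule check:
  H(X) + H(Y|X) = 0.9888 + 1.9591 = 2.9479 bits
  H(X,Y) = 2.9479 bits
✓ Chain rule verified.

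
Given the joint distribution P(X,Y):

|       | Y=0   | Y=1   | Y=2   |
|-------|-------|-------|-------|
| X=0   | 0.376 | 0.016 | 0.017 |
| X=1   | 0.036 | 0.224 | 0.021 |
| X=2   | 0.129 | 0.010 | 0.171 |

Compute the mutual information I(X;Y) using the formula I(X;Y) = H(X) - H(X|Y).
0.6350 bits

I(X;Y) = H(X) - H(X|Y)

Marginal of X (row sums):
  P(X=0) = 0.376 + 0.016 + 0.017 = 0.409
  P(X=1) = 0.036 + 0.224 + 0.021 = 0.281
  P(X=2) = 0.129 + 0.010 + 0.171 = 0.310
H(X) = -[0.409·log₂(0.409) + 0.281·log₂(0.281) + 0.310·log₂(0.310)]
  = 0.5275 + 0.5146 + 0.5238 = 1.5659 bits

Marginal of Y (column sums):
  P(Y=0) = 0.376 + 0.036 + 0.129 = 0.541
  P(Y=1) = 0.016 + 0.224 + 0.010 = 0.250
  P(Y=2) = 0.017 + 0.021 + 0.171 = 0.209
H(X|Y) = Σ_y P(y)·H(X|Y=y):
  Y=0: P(Y=0) = 0.541, P(X|Y=0) = (376/541, 36/541, 129/541) → H(X|Y=0) = 1.1181
  Y=1: P(Y=1) = 0.250, P(X|Y=1) = (8/125, 112/125, 1/25) → H(X|Y=1) = 0.5815
  Y=2: P(Y=2) = 0.209, P(X|Y=2) = (17/209, 21/209, 9/11) → H(X|Y=2) = 0.8644
H(X|Y) = 0.541·1.1181 + 0.250·0.5815 + 0.209·0.8644 = 0.9309 bits

I(X;Y) = H(X) - H(X|Y) = 1.5659 - 0.9309 = 0.6350 bits

Cross-check via I(X;Y) = H(X) + H(Y) - H(X,Y): computing H(Y) from the column sums and H(X,Y) from the 9 cells in the same way gives H(Y) = 1.4515 bits and H(X,Y) = 2.3824 bits, so
I(X;Y) = 1.5659 + 1.4515 - 2.3824 = 0.6350 bits ✓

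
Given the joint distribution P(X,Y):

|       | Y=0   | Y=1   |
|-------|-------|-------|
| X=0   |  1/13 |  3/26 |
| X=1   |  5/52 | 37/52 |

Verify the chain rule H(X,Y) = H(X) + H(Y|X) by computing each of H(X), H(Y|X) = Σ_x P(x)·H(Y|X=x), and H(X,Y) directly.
H(X) = 0.7063 bits, H(Y|X) = 0.6121 bits, H(X,Y) = 1.3183 bits

Marginal of X (row sums):
  P(X=0) = 1/13 + 3/26 = 5/26
  P(X=1) = 5/52 + 37/52 = 21/26
H(X) = -[(5/26)·log₂(5/26) + (21/26)·log₂(21/26)]
  = 0.457406 + 0.248868 = 0.7063 bits

H(Y|X) = Σ_x P(x)·H(Y|X=x):
  X=0: P(X=0) = 5/26, P(Y|X=0) = (2/5, 3/5) → H(Y|X=0) = 0.970951
  X=1: P(X=1) = 21/26, P(Y|X=1) = (5/42, 37/42) → H(Y|X=1) = 0.526617
H(Y|X) = (5/26)·0.970951 + (21/26)·0.526617 = 0.6121 bits

H(X,Y) = -Σ_{x,y} P(x,y) log₂ P(x,y). Per-cell terms -P(x,y)·log₂P(x,y):
  X=0: 0.284649, 0.359478
  X=1: 0.324857, 0.349356
Sum of the 4 terms: H(X,Y) = 1.3183 bits

Chain rule check:
  H(X) + H(Y|X) = 0.7063 + 0.6121 = 1.3184 bits
  H(X,Y) = 1.3183 bits
✓ Chain rule verified (Δ = 0.0001 is 4-dp rounding noise: each of the three values was rounded independently).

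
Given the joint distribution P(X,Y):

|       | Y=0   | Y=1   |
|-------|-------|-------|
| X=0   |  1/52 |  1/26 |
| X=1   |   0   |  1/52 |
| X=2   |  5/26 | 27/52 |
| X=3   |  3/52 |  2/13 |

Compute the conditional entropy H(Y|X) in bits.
0.8308 bits

H(Y|X) = H(X,Y) - H(X)

H(X,Y) = -Σ_{x,y} P(x,y) log₂ P(x,y). Per-cell terms -P(x,y)·log₂P(x,y):
  X=0: 0.1096, 0.1808
  X=1: 0.0000, 0.1096
  X=2: 0.4574, 0.4910
  X=3: 0.2374, 0.4155
  (cells with P = 0 contribute 0)
Sum of the 8 terms: H(X,Y) = 2.0013 bits

Marginal of X (row sums):
  P(X=0) = 1/52 + 1/26 = 3/52
  P(X=1) = 0 + 1/52 = 1/52
  P(X=2) = 5/26 + 27/52 = 37/52
  P(X=3) = 3/52 + 2/13 = 11/52
H(X) = -[(3/52)·log₂(3/52) + (1/52)·log₂(1/52) + (37/52)·log₂(37/52) + (11/52)·log₂(11/52)]
  = 0.2374 + 0.1096 + 0.3494 + 0.4741 = 1.1705 bits

H(Y|X) = H(X,Y) - H(X) = 2.0013 - 1.1705 = 0.8308 bits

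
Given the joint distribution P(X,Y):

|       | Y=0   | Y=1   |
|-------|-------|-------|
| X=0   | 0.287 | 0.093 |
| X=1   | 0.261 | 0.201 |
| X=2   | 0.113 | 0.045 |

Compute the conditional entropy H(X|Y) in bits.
1.4395 bits

H(X|Y) = H(X,Y) - H(Y)

H(X,Y) = -Σ_{x,y} P(x,y) log₂ P(x,y). Per-cell terms -P(x,y)·log₂P(x,y):
  X=0: 0.51685, 0.31868
  X=1: 0.50579, 0.46526
  X=2: 0.35545, 0.20133
Sum of the 6 terms: H(X,Y) = 2.3634 bits

Marginal of Y (column sums):
  P(Y=0) = 0.287 + 0.261 + 0.113 = 0.661
  P(Y=1) = 0.093 + 0.201 + 0.045 = 0.339
H(Y) = -[0.661·log₂(0.661) + 0.339·log₂(0.339)]
  = 0.39480 + 0.52906 = 0.9239 bits

H(X|Y) = H(X,Y) - H(Y) = 2.3634 - 0.9239 = 1.4395 bits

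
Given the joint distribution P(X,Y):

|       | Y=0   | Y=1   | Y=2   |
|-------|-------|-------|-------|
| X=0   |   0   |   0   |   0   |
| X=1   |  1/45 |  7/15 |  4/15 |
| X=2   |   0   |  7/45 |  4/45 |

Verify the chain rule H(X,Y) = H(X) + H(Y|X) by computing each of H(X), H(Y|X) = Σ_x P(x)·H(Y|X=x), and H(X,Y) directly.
H(X) = 0.8024 bits, H(Y|X) = 1.0693 bits, H(X,Y) = 1.8716 bits

Marginal of X (row sums):
  P(X=0) = 0 + 0 + 0 = 0
  P(X=1) = 1/45 + 7/15 + 4/15 = 34/45
  P(X=2) = 0 + 7/45 + 4/45 = 11/45
H(X) = -[(34/45)·log₂(34/45) + (11/45)·log₂(11/45)]   (outcomes with P = 0 contribute 0)
  = 0.305539 + 0.496814 = 0.8024 bits

H(Y|X) = Σ_x P(x)·H(Y|X=x):
  X=0: P(X=0) = 0 → contributes 0
  X=1: P(X=1) = 34/45, P(Y|X=1) = (1/34, 21/34, 6/17) → H(Y|X=1) = 1.109280
  X=2: P(X=2) = 11/45, P(Y|X=2) = (0, 7/11, 4/11) → H(Y|X=2) = 0.945660
H(Y|X) = (34/45)·1.109280 + (11/45)·0.945660 = 1.0693 bits

H(X,Y) = -Σ_{x,y} P(x,y) log₂ P(x,y). Per-cell terms -P(x,y)·log₂P(x,y):
  X=0: 0.000000, 0.000000, 0.000000
  X=1: 0.122041, 0.513117, 0.508504
  X=2: 0.000000, 0.417589, 0.310387
  (cells with P = 0 contribute 0)
Sum of the 9 terms: H(X,Y) = 1.8716 bits

Chain rule check:
  H(X) + H(Y|X) = 0.8024 + 1.0693 = 1.8717 bits
  H(X,Y) = 1.8716 bits
✓ Chain rule verified (Δ = 0.0001 is 4-dp rounding noise: each of the three values was rounded independently).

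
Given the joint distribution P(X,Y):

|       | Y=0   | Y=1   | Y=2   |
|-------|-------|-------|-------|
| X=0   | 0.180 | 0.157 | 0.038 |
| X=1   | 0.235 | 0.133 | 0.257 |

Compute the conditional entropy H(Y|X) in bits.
1.4714 bits

H(Y|X) = H(X,Y) - H(X)

H(X,Y) = -Σ_{x,y} P(x,y) log₂ P(x,y). Per-cell terms -P(x,y)·log₂P(x,y):
  X=0: 0.44531, 0.41937, 0.17928
  X=1: 0.49098, 0.38710, 0.50376
Sum of the 6 terms: H(X,Y) = 2.4258 bits

Marginal of X (row sums):
  P(X=0) = 0.180 + 0.157 + 0.038 = 0.375
  P(X=1) = 0.235 + 0.133 + 0.257 = 0.625
H(X) = -[0.375·log₂(0.375) + 0.625·log₂(0.625)]
  = 0.53064 + 0.42379 = 0.9544 bits

H(Y|X) = H(X,Y) - H(X) = 2.4258 - 0.9544 = 1.4714 bits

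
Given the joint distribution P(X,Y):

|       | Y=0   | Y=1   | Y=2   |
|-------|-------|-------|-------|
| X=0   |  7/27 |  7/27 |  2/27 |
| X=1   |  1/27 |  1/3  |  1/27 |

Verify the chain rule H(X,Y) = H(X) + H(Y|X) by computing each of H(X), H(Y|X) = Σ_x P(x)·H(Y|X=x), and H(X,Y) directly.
H(X) = 0.9751 bits, H(Y|X) = 1.1934 bits, H(X,Y) = 2.1685 bits

Marginal of X (row sums):
  P(X=0) = 7/27 + 7/27 + 2/27 = 16/27
  P(X=1) = 1/27 + 1/3 + 1/27 = 11/27
H(X) = -[(16/27)·log₂(16/27) + (11/27)·log₂(11/27)]
  = 0.44734 + 0.52778 = 0.9751 bits

H(Y|X) = Σ_x P(x)·H(Y|X=x):
  X=0: P(X=0) = 16/27, P(Y|X=0) = (7/16, 7/16, 1/8) → H(Y|X=0) = 1.41856
  X=1: P(X=1) = 11/27, P(Y|X=1) = (1/11, 9/11, 1/11) → H(Y|X=1) = 0.86586
H(Y|X) = (16/27)·1.41856 + (11/27)·0.86586 = 1.1934 bits

H(X,Y) = -Σ_{x,y} P(x,y) log₂ P(x,y). Per-cell terms -P(x,y)·log₂P(x,y):
  X=0: 0.50492, 0.50492, 0.27814
  X=1: 0.17611, 0.52832, 0.17611
Sum of the 6 terms: H(X,Y) = 2.1685 bits

Chain rule check:
  H(X) + H(Y|X) = 0.9751 + 1.1934 = 2.1685 bits
  H(X,Y) = 2.1685 bits
✓ Chain rule verified.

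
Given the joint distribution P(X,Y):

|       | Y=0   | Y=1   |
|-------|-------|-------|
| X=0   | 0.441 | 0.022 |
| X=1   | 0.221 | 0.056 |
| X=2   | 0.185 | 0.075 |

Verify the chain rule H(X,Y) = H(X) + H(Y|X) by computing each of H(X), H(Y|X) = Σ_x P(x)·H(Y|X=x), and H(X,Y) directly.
H(X) = 1.5327 bits, H(Y|X) = 0.5542 bits, H(X,Y) = 2.0868 bits

Marginal of X (row sums):
  P(X=0) = 0.441 + 0.022 = 0.463
  P(X=1) = 0.221 + 0.056 = 0.277
  P(X=2) = 0.185 + 0.075 = 0.260
H(X) = -[0.463·log₂(0.463) + 0.277·log₂(0.277) + 0.260·log₂(0.260)]
  = 0.51435 + 0.51302 + 0.50529 = 1.5327 bits

H(Y|X) = Σ_x P(x)·H(Y|X=x):
  X=0: P(X=0) = 0.463, P(Y|X=0) = (441/463, 22/463) → H(Y|X=0) = 0.27575
  X=1: P(X=1) = 0.277, P(Y|X=1) = (221/277, 56/277) → H(Y|X=1) = 0.72624
  X=2: P(X=2) = 0.260, P(Y|X=2) = (37/52, 15/52) → H(Y|X=2) = 0.86673
H(Y|X) = 0.463·0.27575 + 0.277·0.72624 + 0.260·0.86673 = 0.5542 bits

H(X,Y) = -Σ_{x,y} P(x,y) log₂ P(x,y). Per-cell terms -P(x,y)·log₂P(x,y):
  X=0: 0.52089, 0.12114
  X=1: 0.48131, 0.23287
  X=2: 0.45036, 0.28027
Sum of the 6 terms: H(X,Y) = 2.0868 bits

Chain rule check:
  H(X) + H(Y|X) = 1.5327 + 0.5542 = 2.0869 bits
  H(X,Y) = 2.0868 bits
✓ Chain rule verified (Δ = 0.0001 is 4-dp rounding noise: each of the three values was rounded independently).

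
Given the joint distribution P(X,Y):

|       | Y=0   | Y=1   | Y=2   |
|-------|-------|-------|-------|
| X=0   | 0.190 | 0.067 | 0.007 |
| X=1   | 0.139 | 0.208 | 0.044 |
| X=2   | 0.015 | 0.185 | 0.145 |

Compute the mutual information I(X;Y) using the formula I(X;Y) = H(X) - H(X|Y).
0.2954 bits

I(X;Y) = H(X) - H(X|Y)

Marginal of X (row sums):
  P(X=0) = 0.190 + 0.067 + 0.007 = 0.264
  P(X=1) = 0.139 + 0.208 + 0.044 = 0.391
  P(X=2) = 0.015 + 0.185 + 0.145 = 0.345
H(X) = -[0.264·log₂(0.264) + 0.391·log₂(0.391) + 0.345·log₂(0.345)]
  = 0.50725 + 0.52971 + 0.52969 = 1.56665 bits

Marginal of Y (column sums):
  P(Y=0) = 0.190 + 0.139 + 0.015 = 0.344
  P(Y=1) = 0.067 + 0.208 + 0.185 = 0.460
  P(Y=2) = 0.007 + 0.044 + 0.145 = 0.196
H(X|Y) = Σ_y P(y)·H(X|Y=y):
  Y=0: P(Y=0) = 0.344, P(X|Y=0) = (95/172, 139/344, 15/344) → H(X|Y=0) = 1.19833
  Y=1: P(Y=1) = 0.460, P(X|Y=1) = (67/460, 52/115, 37/92) → H(X|Y=1) = 1.45109
  Y=2: P(Y=2) = 0.196, P(X|Y=2) = (1/28, 11/49, 145/196) → H(X|Y=2) = 0.97719
H(X|Y) = 0.344·1.19833 + 0.460·1.45109 + 0.196·0.97719 = 1.27126 bits

I(X;Y) = H(X) - H(X|Y) = 1.56665 - 1.27126 = 0.2954 bits

Cross-check via I(X;Y) = H(X) + H(Y) - H(X,Y): computing H(Y) from the column sums and H(X,Y) from the 9 cells in the same way gives H(Y) = 1.50574 bits and H(X,Y) = 2.77700 bits, so
I(X;Y) = 1.56665 + 1.50574 - 2.77700 = 0.2954 bits ✓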